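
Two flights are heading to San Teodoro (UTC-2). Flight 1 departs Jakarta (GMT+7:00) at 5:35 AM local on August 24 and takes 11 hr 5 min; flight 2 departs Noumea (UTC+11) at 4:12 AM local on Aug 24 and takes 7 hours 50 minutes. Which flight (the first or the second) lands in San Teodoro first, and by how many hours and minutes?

the second, by 8 hours 38 minutes

Flight 1 in UTC: 5:35 AM − 7:00 = 10:35 PM on Aug 23.
+11 hours 5 minutes → arrive 9:40 AM UTC on Aug 24.
Flight 2 in UTC: 4:12 AM − 11:00 = 5:12 PM on Aug 23.
+7 hours 50 minutes → arrive 1:02 AM UTC on Aug 24.
Flight 2 lands earlier by 8 hours 38 minutes.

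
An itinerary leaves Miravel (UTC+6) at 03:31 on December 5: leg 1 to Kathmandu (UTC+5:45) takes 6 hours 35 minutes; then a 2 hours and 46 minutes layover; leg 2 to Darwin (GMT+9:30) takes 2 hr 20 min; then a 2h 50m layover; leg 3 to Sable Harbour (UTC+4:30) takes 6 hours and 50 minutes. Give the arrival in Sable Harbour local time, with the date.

Convert departure to UTC: 03:31 − 6:00 = 21:31 UTC on Dec 4.
Add 6 hours 35 minutes leg 1 → 04:06 UTC (Dec 5).
Add 2 hours 46 minutes layover in Kathmandu → 06:52 UTC.
Add 2 hours 20 minutes leg 2 → 09:12 UTC.
Add 2 hours 50 minutes layover in Darwin → 12:02 UTC.
Add 6 hours and 50 minutes leg 3 → 18:52 UTC.
Sable Harbour is UTC+4:30, so local arrival = 18:52 + 4:30 = 23:22 on Dec 5.

23:22 on Dec 5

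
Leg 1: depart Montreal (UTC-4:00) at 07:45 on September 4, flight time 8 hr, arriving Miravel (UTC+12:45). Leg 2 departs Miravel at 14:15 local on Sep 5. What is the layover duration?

5 hours 45 minutes

Convert departure to UTC: 07:45 + 4:00 = 11:45 UTC on Sep 4.
Add 8 hours flight time → 19:45 UTC.
Miravel is UTC+12:45, so local arrival = 19:45 + 12:45 = 08:30 on Sep 5.
Layover = 14:15 − 08:30 = 5 hours 45 minutes.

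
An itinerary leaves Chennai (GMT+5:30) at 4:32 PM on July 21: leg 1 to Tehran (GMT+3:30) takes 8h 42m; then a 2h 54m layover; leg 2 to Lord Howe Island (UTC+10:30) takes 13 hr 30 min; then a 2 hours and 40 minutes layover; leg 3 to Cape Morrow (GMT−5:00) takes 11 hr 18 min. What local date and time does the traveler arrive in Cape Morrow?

9:06 PM on Jul 22

Convert departure to UTC: 4:32 PM − 5:30 = 11:02 AM UTC on Jul 21.
Add 8 hours and 42 minutes leg 1 → 7:44 PM UTC.
Add 2 hours and 54 minutes layover in Tehran → 10:38 PM UTC.
Add 13 hours and 30 minutes leg 2 → 12:08 PM UTC (Jul 22).
Add 2 hours 40 minutes layover in Lord Howe Island → 2:48 PM UTC.
Add 11 hours and 18 minutes leg 3 → 2:06 AM UTC (Jul 23).
Cape Morrow is UTC−5:00, so local arrival = 2:06 AM − 5:00 = 9:06 PM on Jul 22.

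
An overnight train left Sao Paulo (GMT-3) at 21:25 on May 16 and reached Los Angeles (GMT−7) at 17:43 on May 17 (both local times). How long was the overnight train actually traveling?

24 hours 18 minutes

Departure in UTC: 21:25 + 3:00 = 00:25 on May 17.
Arrival in UTC: 17:43 + 7:00 = 00:43 on May 18.
Elapsed = 00:43 − 00:25 (+1 day) = 24 hours 18 minutes.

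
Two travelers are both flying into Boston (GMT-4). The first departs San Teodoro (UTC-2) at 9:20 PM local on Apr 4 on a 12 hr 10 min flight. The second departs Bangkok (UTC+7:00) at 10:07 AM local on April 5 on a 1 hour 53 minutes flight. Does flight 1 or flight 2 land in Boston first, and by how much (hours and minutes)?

the second, by 6 hours 30 minutes

Flight 1 in UTC: 9:20 PM + 2:00 = 11:20 PM on Apr 4.
+12 hours and 10 minutes → arrive 11:30 AM UTC on Apr 5.
Flight 2 in UTC: 10:07 AM − 7:00 = 3:07 AM on Apr 5.
+1 hour 53 minutes → arrive 5:00 AM UTC on Apr 5.
Flight 2 lands earlier by 6 hours 30 minutes.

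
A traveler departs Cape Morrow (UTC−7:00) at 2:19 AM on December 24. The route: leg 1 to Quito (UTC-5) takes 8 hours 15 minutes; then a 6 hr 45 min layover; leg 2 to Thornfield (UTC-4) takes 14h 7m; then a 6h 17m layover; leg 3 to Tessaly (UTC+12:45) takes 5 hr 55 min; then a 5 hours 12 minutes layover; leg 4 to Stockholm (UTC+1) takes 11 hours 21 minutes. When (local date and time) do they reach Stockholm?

8:11 PM on Dec 26

Convert departure to UTC: 2:19 AM + 7:00 = 9:19 AM UTC on Dec 24.
Add 8 hours 15 minutes leg 1 → 5:34 PM UTC.
Add 6 hours and 45 minutes layover in Quito → 12:19 AM UTC (Dec 25).
Add 14 hours 7 minutes leg 2 → 2:26 PM UTC.
Add 6 hours and 17 minutes layover in Thornfield → 8:43 PM UTC.
Add 5 hours and 55 minutes leg 3 → 2:38 AM UTC (Dec 26).
Add 5 hours 12 minutes layover in Tessaly → 7:50 AM UTC.
Add 11 hours and 21 minutes leg 4 → 7:11 PM UTC.
Stockholm is UTC+1:00, so local arrival = 7:11 PM + 1:00 = 8:11 PM on Dec 26.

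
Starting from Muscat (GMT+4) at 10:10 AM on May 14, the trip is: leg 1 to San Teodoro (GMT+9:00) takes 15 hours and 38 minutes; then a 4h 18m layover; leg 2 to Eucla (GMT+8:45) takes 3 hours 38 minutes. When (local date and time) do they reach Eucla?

Convert departure to UTC: 10:10 AM − 4:00 = 6:10 AM UTC on May 14.
Add 15 hours 38 minutes leg 1 → 9:48 PM UTC.
Add 4 hours 18 minutes layover in San Teodoro → 2:06 AM UTC (May 15).
Add 3 hours 38 minutes leg 2 → 5:44 AM UTC.
Eucla is UTC+8:45, so local arrival = 5:44 AM + 8:45 = 2:29 PM on May 15.

2:29 PM on May 15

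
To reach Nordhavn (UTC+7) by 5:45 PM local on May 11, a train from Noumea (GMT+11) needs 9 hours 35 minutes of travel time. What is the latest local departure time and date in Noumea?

Target arrival in UTC: 5:45 PM − 7:00 = 10:45 AM on May 11.
Subtract 9 hours and 35 minutes → departure 1:10 AM UTC on May 11.
Noumea is UTC+11:00: 1:10 AM + 11:00 = 12:10 PM on May 11.

12:10 PM on May 11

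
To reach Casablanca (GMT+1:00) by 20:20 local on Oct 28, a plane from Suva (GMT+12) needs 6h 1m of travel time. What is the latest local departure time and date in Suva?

Target arrival in UTC: 20:20 − 1:00 = 19:20 on Oct 28.
Subtract 6 hours 1 minute → departure 13:19 UTC on Oct 28.
Suva is UTC+12:00: 13:19 + 12:00 = 01:19 on Oct 29.

01:19 on Oct 29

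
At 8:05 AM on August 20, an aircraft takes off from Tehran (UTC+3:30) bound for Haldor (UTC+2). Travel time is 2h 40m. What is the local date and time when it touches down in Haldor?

9:15 AM on Aug 20

Haldor is 1:30 behind Tehran.
After 2 hours 40 minutes it is 10:45 AM in Tehran.
Shift by the zone difference: 10:45 AM − 1:30 = 9:15 AM on Aug 20 in Haldor.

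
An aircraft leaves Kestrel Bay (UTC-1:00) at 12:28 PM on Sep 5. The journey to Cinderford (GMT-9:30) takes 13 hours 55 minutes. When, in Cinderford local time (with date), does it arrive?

5:53 PM on September 5

Convert departure to UTC: 12:28 PM + 1:00 = 1:28 PM UTC on Sep 5.
Add 13 hours 55 minutes travel time → 3:23 AM UTC (Sep 6).
Cinderford is UTC−9:30, so local arrival = 3:23 AM − 9:30 = 5:53 PM on Sep 5.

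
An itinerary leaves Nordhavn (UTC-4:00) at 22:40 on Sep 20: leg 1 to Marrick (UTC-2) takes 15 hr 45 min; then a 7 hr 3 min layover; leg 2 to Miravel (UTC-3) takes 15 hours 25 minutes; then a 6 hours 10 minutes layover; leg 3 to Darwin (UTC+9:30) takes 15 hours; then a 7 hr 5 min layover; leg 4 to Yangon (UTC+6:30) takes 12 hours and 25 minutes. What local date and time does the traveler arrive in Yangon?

Convert departure to UTC: 22:40 + 4:00 = 02:40 UTC on Sep 21.
Add 15 hours 45 minutes leg 1 → 18:25 UTC.
Add 7 hours and 3 minutes layover in Marrick → 01:28 UTC (Sep 22).
Add 15 hours 25 minutes leg 2 → 16:53 UTC.
Add 6 hours and 10 minutes layover in Miravel → 23:03 UTC.
Add 15 hours leg 3 → 14:03 UTC (Sep 23).
Add 7 hours 5 minutes layover in Darwin → 21:08 UTC.
Add 12 hours and 25 minutes leg 4 → 09:33 UTC (Sep 24).
Yangon is UTC+6:30, so local arrival = 09:33 + 6:30 = 16:03 on Sep 24.

16:03 on September 24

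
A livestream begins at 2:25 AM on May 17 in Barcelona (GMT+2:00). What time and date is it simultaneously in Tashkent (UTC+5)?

5:25 AM on May 17

In UTC: 2:25 AM − 2:00 = 12:25 AM on May 17.
Tashkent is UTC+5:00: 12:25 AM + 5:00 = 5:25 AM on May 17.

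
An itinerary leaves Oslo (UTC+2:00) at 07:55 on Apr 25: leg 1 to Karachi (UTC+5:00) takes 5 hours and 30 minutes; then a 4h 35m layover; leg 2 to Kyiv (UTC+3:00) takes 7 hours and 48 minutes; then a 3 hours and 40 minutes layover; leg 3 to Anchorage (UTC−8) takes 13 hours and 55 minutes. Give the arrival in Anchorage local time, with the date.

09:23 on April 26

Convert departure to UTC: 07:55 − 2:00 = 05:55 UTC on Apr 25.
Add 5 hours 30 minutes leg 1 → 11:25 UTC.
Add 4 hours 35 minutes layover in Karachi → 16:00 UTC.
Add 7 hours 48 minutes leg 2 → 23:48 UTC.
Add 3 hours 40 minutes layover in Kyiv → 03:28 UTC (Apr 26).
Add 13 hours 55 minutes leg 3 → 17:23 UTC.
Anchorage is UTC−8:00, so local arrival = 17:23 − 8:00 = 09:23 on Apr 26.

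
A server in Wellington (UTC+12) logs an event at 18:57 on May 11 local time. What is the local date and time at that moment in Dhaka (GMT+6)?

12:57 on May 11

Dhaka is 6:00 behind Wellington.
Shift by the zone difference: 18:57 − 6:00 = 12:57 on May 11 in Dhaka.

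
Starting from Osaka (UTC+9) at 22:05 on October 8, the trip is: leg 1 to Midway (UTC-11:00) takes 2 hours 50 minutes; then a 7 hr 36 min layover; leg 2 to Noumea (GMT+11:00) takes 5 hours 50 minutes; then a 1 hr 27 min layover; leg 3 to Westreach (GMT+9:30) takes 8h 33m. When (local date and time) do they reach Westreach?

00:51 on October 10

Convert departure to UTC: 22:05 − 9:00 = 13:05 UTC on Oct 8.
Add 2 hours and 50 minutes leg 1 → 15:55 UTC.
Add 7 hours and 36 minutes layover in Midway → 23:31 UTC.
Add 5 hours 50 minutes leg 2 → 05:21 UTC (Oct 9).
Add 1 hour and 27 minutes layover in Noumea → 06:48 UTC.
Add 8 hours 33 minutes leg 3 → 15:21 UTC.
Westreach is UTC+9:30, so local arrival = 15:21 + 9:30 = 00:51 on Oct 10.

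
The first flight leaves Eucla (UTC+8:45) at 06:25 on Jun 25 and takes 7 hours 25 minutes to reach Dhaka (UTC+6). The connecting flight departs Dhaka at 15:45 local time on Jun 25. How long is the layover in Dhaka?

4 hours 40 minutes

Convert departure to UTC: 06:25 − 8:45 = 21:40 UTC on Jun 24.
Add 7 hours 25 minutes flight time → 05:05 UTC (Jun 25).
Dhaka is UTC+6:00, so local arrival = 05:05 + 6:00 = 11:05 on Jun 25.
Layover = 15:45 − 11:05 = 4 hours 40 minutes.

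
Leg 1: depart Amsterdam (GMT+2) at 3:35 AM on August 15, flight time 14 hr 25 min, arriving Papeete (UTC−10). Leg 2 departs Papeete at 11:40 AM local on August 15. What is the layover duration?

5 hours 40 minutes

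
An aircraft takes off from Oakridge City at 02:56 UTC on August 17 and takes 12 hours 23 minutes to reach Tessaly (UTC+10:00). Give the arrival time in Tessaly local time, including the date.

Departure is given in UTC: 02:56 on Aug 17.
Add 12 hours and 23 minutes → 15:19 UTC.
Tessaly is UTC+10:00: 15:19 + 10:00 = 01:19 on Aug 18.

01:19 on Aug 18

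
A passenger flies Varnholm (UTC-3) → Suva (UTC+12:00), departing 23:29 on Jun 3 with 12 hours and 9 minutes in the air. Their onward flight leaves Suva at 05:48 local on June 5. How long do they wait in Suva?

Convert departure to UTC: 23:29 + 3:00 = 02:29 UTC on Jun 4.
Add 12 hours 9 minutes flight time → 14:38 UTC.
Suva is UTC+12:00, so local arrival = 14:38 + 12:00 = 02:38 on Jun 5.
Layover = 05:48 − 02:38 = 3 hours 10 minutes.

3 hours 10 minutes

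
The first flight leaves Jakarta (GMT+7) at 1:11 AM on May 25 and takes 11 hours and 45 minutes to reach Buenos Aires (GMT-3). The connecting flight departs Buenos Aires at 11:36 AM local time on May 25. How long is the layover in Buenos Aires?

8 hours 40 minutes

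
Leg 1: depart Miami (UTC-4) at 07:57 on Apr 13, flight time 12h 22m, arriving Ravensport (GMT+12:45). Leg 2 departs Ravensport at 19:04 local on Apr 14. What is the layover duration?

6 hours

Convert departure to UTC: 07:57 + 4:00 = 11:57 UTC on Apr 13.
Add 12 hours 22 minutes flight time → 00:19 UTC (Apr 14).
Ravensport is UTC+12:45, so local arrival = 00:19 + 12:45 = 13:04 on Apr 14.
Layover = 19:04 − 13:04 = 6 hours.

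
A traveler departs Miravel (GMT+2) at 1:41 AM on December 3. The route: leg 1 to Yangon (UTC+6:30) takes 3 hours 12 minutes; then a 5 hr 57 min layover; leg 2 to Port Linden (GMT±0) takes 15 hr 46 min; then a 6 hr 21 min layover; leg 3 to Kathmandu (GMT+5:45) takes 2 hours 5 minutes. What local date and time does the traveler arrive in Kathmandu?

2:47 PM on December 4

Convert departure to UTC: 1:41 AM − 2:00 = 11:41 PM UTC on Dec 2.
Add 3 hours 12 minutes leg 1 → 2:53 AM UTC (Dec 3).
Add 5 hours 57 minutes layover in Yangon → 8:50 AM UTC.
Add 15 hours 46 minutes leg 2 → 12:36 AM UTC (Dec 4).
Add 6 hours and 21 minutes layover in Port Linden → 6:57 AM UTC.
Add 2 hours 5 minutes leg 3 → 9:02 AM UTC.
Kathmandu is UTC+5:45, so local arrival = 9:02 AM + 5:45 = 2:47 PM on Dec 4.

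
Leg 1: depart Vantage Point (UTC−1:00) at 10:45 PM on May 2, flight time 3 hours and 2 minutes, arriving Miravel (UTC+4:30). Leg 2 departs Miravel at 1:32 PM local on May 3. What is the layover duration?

Convert departure to UTC: 10:45 PM + 1:00 = 11:45 PM UTC on May 2.
Add 3 hours 2 minutes flight time → 2:47 AM UTC (May 3).
Miravel is UTC+4:30, so local arrival = 2:47 AM + 4:30 = 7:17 AM on May 3.
Layover = 1:32 PM − 7:17 AM = 6 hours 15 minutes.

6 hours 15 minutes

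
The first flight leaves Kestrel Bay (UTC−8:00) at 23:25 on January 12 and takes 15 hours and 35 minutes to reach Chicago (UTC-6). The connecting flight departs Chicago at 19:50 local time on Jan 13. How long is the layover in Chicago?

Convert departure to UTC: 23:25 + 8:00 = 07:25 UTC on Jan 13.
Add 15 hours and 35 minutes flight time → 23:00 UTC.
Chicago is UTC−6:00, so local arrival = 23:00 − 6:00 = 17:00 on Jan 13.
Layover = 19:50 − 17:00 = 2 hours 50 minutes.

2 hours 50 minutes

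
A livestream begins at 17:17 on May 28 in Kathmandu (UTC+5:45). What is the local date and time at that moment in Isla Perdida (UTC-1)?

Isla Perdida is 6:45 behind Kathmandu.
Shift by the zone difference: 17:17 − 6:45 = 10:32 on May 28 in Isla Perdida.

10:32 on May 28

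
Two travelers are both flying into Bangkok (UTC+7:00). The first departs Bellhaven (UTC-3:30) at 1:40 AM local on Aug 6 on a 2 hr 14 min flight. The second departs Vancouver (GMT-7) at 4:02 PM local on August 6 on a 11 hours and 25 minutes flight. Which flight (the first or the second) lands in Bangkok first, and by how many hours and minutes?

the first, by 27 hours 3 minutes

Flight 1 in UTC: 1:40 AM + 3:30 = 5:10 AM on Aug 6.
+2 hours and 14 minutes → arrive 7:24 AM UTC on Aug 6.
Flight 2 in UTC: 4:02 PM + 7:00 = 11:02 PM on Aug 6.
+11 hours and 25 minutes → arrive 10:27 AM UTC on Aug 7.
Flight 1 lands earlier by 27 hours 3 minutes.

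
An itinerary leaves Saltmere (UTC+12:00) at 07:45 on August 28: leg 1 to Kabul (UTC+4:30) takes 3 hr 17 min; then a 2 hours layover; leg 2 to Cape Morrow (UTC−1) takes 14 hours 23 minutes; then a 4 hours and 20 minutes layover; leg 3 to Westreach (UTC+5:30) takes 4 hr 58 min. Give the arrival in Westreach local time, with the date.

Convert departure to UTC: 07:45 − 12:00 = 19:45 UTC on Aug 27.
Add 3 hours 17 minutes leg 1 → 23:02 UTC.
Add 2 hours layover in Kabul → 01:02 UTC (Aug 28).
Add 14 hours 23 minutes leg 2 → 15:25 UTC.
Add 4 hours and 20 minutes layover in Cape Morrow → 19:45 UTC.
Add 4 hours 58 minutes leg 3 → 00:43 UTC (Aug 29).
Westreach is UTC+5:30, so local arrival = 00:43 + 5:30 = 06:13 on Aug 29.

06:13 on Aug 29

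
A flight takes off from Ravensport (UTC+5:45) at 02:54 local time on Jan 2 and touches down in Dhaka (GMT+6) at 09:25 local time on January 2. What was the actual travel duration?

6 hours 16 minutes

Departure in UTC: 02:54 − 5:45 = 21:09 on Jan 1.
Arrival in UTC: 09:25 − 6:00 = 03:25 on Jan 2.
Elapsed = 03:25 − 21:09 (+1 day) = 6 hours 16 minutes.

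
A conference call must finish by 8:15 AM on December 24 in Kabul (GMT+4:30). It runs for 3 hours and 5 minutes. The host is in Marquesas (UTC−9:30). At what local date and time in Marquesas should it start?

Target end time in UTC: 8:15 AM − 4:30 = 3:45 AM on Dec 24.
Subtract 3 hours 5 minutes → start 12:40 AM UTC on Dec 24.
Marquesas is UTC−9:30: 12:40 AM − 9:30 = 3:10 PM on Dec 23.

3:10 PM on December 23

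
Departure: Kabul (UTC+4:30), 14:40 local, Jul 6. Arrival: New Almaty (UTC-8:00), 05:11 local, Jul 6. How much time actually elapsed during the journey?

3 hours 1 minute

Departure in UTC: 14:40 − 4:30 = 10:10 on Jul 6.
Arrival in UTC: 05:11 + 8:00 = 13:11 on Jul 6.
Elapsed = 13:11 − 10:10 = 3 hours 1 minute.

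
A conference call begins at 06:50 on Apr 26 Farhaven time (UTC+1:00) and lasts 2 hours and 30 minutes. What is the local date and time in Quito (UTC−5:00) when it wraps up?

03:20 on Apr 26

Convert start to UTC: 06:50 − 1:00 = 05:50 UTC on Apr 26.
Add 2 hours 30 minutes duration → 08:20 UTC.
Quito is UTC−5:00, so local end time = 08:20 − 5:00 = 03:20 on Apr 26.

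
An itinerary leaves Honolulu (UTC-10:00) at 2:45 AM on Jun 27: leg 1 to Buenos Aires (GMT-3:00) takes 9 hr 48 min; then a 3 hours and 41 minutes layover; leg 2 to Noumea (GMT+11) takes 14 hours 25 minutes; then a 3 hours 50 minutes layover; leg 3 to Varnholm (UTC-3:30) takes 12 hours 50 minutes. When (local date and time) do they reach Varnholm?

Convert departure to UTC: 2:45 AM + 10:00 = 12:45 PM UTC on Jun 27.
Add 9 hours 48 minutes leg 1 → 10:33 PM UTC.
Add 3 hours 41 minutes layover in Buenos Aires → 2:14 AM UTC (Jun 28).
Add 14 hours and 25 minutes leg 2 → 4:39 PM UTC.
Add 3 hours and 50 minutes layover in Noumea → 8:29 PM UTC.
Add 12 hours and 50 minutes leg 3 → 9:19 AM UTC (Jun 29).
Varnholm is UTC−3:30, so local arrival = 9:19 AM − 3:30 = 5:49 AM on Jun 29.

5:49 AM on June 29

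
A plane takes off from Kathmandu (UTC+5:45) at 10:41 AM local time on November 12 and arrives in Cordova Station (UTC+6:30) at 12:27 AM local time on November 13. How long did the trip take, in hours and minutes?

13 hours 1 minute

Departure in UTC: 10:41 AM − 5:45 = 4:56 AM on Nov 12.
Arrival in UTC: 12:27 AM − 6:30 = 5:57 PM on Nov 12.
Elapsed = 5:57 PM − 4:56 AM = 13 hours 1 minute.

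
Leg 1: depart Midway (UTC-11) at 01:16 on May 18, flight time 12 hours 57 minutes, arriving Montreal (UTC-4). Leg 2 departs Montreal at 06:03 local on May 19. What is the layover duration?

8 hours 50 minutes

Convert departure to UTC: 01:16 + 11:00 = 12:16 UTC on May 18.
Add 12 hours and 57 minutes flight time → 01:13 UTC (May 19).
Montreal is UTC−4:00, so local arrival = 01:13 − 4:00 = 21:13 on May 18.
Layover = 06:03 − 21:13 (+1 day) = 8 hours 50 minutes.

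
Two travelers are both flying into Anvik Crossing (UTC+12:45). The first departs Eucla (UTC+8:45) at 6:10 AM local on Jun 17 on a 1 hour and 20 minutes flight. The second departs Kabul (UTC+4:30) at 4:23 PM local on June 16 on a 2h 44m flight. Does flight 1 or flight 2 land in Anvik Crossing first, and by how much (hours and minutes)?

Flight 1 in UTC: 6:10 AM − 8:45 = 9:25 PM on Jun 16.
+1 hour and 20 minutes → arrive 10:45 PM UTC on Jun 16.
Flight 2 in UTC: 4:23 PM − 4:30 = 11:53 AM on Jun 16.
+2 hours 44 minutes → arrive 2:37 PM UTC on Jun 16.
Flight 2 lands earlier by 8 hours 8 minutes.

the second, by 8 hours 8 minutes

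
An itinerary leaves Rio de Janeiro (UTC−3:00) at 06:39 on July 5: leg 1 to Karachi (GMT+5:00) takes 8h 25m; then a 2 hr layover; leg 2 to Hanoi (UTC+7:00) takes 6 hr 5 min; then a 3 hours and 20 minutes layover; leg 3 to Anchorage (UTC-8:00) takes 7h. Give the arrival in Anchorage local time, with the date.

Convert departure to UTC: 06:39 + 3:00 = 09:39 UTC on Jul 5.
Add 8 hours and 25 minutes leg 1 → 18:04 UTC.
Add 2 hours layover in Karachi → 20:04 UTC.
Add 6 hours and 5 minutes leg 2 → 02:09 UTC (Jul 6).
Add 3 hours 20 minutes layover in Hanoi → 05:29 UTC.
Add 7 hours leg 3 → 12:29 UTC.
Anchorage is UTC−8:00, so local arrival = 12:29 − 8:00 = 04:29 on Jul 6.

04:29 on July 6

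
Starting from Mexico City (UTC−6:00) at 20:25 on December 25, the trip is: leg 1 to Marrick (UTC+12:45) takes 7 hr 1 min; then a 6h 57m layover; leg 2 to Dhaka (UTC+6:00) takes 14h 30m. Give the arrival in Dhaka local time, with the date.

Convert departure to UTC: 20:25 + 6:00 = 02:25 UTC on Dec 26.
Add 7 hours and 1 minute leg 1 → 09:26 UTC.
Add 6 hours and 57 minutes layover in Marrick → 16:23 UTC.
Add 14 hours 30 minutes leg 2 → 06:53 UTC (Dec 27).
Dhaka is UTC+6:00, so local arrival = 06:53 + 6:00 = 12:53 on Dec 27.

12:53 on Dec 27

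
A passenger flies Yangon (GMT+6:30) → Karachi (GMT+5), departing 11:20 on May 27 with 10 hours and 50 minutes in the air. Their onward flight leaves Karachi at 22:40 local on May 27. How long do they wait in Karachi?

Convert departure to UTC: 11:20 − 6:30 = 04:50 UTC on May 27.
Add 10 hours and 50 minutes flight time → 15:40 UTC.
Karachi is UTC+5:00, so local arrival = 15:40 + 5:00 = 20:40 on May 27.
Layover = 22:40 − 20:40 = 2 hours.

2 hours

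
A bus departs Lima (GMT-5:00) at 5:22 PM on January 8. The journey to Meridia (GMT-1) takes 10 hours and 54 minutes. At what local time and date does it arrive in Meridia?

Convert departure to UTC: 5:22 PM + 5:00 = 10:22 PM UTC on Jan 8.
Add 10 hours and 54 minutes travel time → 9:16 AM UTC (Jan 9).
Meridia is UTC−1:00, so local arrival = 9:16 AM − 1:00 = 8:16 AM on Jan 9.

8:16 AM on January 9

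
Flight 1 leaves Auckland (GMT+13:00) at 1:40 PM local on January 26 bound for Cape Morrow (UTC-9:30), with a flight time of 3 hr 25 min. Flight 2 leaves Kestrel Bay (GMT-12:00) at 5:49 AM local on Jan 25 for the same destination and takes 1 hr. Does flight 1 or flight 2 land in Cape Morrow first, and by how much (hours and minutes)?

Flight 1 in UTC: 1:40 PM − 13:00 = 12:40 AM on Jan 26.
+3 hours 25 minutes → arrive 4:05 AM UTC on Jan 26.
Flight 2 in UTC: 5:49 AM + 12:00 = 5:49 PM on Jan 25.
+1 hour → arrive 6:49 PM UTC on Jan 25.
Flight 2 lands earlier by 9 hours 16 minutes.

the second, by 9 hours 16 minutes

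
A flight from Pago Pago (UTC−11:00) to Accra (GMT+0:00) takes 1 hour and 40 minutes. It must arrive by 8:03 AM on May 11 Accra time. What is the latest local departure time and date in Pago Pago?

Target arrival is already UTC: 8:03 AM on May 11.
Subtract 1 hour 40 minutes → departure 6:23 AM UTC on May 11.
Pago Pago is UTC−11:00: 6:23 AM − 11:00 = 7:23 PM on May 10.

7:23 PM on May 10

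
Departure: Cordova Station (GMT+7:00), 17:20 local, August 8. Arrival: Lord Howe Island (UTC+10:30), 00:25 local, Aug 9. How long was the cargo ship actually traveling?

Lord Howe Island is 3:30 ahead of Cordova Station.
Clock-face elapsed time (ignoring zones) is 7 hours 5 minutes.
Actual elapsed = 7 hours 5 minutes − 3:30 = 3 hours 35 minutes.

3 hours 35 minutes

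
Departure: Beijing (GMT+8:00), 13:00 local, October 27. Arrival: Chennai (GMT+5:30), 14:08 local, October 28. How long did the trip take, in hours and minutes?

Departure in UTC: 13:00 − 8:00 = 05:00 on Oct 27.
Arrival in UTC: 14:08 − 5:30 = 08:38 on Oct 28.
Elapsed = 08:38 − 05:00 (+1 day) = 27 hours 38 minutes.

27 hours 38 minutes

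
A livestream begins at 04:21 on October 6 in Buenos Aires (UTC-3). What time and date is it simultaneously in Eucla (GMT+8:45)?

In UTC: 04:21 + 3:00 = 07:21 on Oct 6.
Eucla is UTC+8:45: 07:21 + 8:45 = 16:06 on Oct 6.

16:06 on Oct 6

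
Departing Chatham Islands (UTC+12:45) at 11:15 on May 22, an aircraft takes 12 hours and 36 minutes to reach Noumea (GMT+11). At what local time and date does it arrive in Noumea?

22:06 on May 22

Convert departure to UTC: 11:15 − 12:45 = 22:30 UTC on May 21.
Add 12 hours 36 minutes travel time → 11:06 UTC (May 22).
Noumea is UTC+11:00, so local arrival = 11:06 + 11:00 = 22:06 on May 22.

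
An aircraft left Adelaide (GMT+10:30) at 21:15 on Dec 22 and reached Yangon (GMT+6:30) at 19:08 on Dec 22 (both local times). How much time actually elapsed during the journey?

1 hour 53 minutes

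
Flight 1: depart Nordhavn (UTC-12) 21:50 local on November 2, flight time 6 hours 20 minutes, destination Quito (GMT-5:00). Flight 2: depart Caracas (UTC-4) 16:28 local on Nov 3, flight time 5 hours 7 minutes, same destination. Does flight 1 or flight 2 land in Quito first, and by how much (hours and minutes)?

Flight 1 in UTC: 21:50 + 12:00 = 09:50 on Nov 3.
+6 hours 20 minutes → arrive 16:10 UTC on Nov 3.
Flight 2 in UTC: 16:28 + 4:00 = 20:28 on Nov 3.
+5 hours 7 minutes → arrive 01:35 UTC on Nov 4.
Flight 1 lands earlier by 9 hours 25 minutes.

the first, by 9 hours 25 minutes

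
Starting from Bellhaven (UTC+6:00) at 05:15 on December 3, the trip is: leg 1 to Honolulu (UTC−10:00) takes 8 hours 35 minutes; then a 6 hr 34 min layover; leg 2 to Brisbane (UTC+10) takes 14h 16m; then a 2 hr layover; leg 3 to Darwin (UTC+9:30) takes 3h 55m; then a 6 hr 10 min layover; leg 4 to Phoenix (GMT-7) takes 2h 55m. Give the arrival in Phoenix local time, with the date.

Convert departure to UTC: 05:15 − 6:00 = 23:15 UTC on Dec 2.
Add 8 hours and 35 minutes leg 1 → 07:50 UTC (Dec 3).
Add 6 hours and 34 minutes layover in Honolulu → 14:24 UTC.
Add 14 hours 16 minutes leg 2 → 04:40 UTC (Dec 4).
Add 2 hours layover in Brisbane → 06:40 UTC.
Add 3 hours 55 minutes leg 3 → 10:35 UTC.
Add 6 hours and 10 minutes layover in Darwin → 16:45 UTC.
Add 2 hours and 55 minutes leg 4 → 19:40 UTC.
Phoenix is UTC−7:00, so local arrival = 19:40 − 7:00 = 12:40 on Dec 4.

12:40 on December 4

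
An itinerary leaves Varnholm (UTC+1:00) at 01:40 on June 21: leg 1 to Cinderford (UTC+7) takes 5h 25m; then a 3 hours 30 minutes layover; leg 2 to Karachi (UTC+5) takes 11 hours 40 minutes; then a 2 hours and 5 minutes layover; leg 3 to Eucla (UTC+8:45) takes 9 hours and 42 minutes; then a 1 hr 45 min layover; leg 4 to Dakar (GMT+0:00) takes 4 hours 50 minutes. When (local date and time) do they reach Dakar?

15:37 on June 22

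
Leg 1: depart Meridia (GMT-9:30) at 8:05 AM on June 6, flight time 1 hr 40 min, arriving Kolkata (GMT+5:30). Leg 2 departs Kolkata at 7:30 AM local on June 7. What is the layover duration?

Convert departure to UTC: 8:05 AM + 9:30 = 5:35 PM UTC on Jun 6.
Add 1 hour 40 minutes flight time → 7:15 PM UTC.
Kolkata is UTC+5:30, so local arrival = 7:15 PM + 5:30 = 12:45 AM on Jun 7.
Layover = 7:30 AM − 12:45 AM = 6 hours 45 minutes.

6 hours 45 minutes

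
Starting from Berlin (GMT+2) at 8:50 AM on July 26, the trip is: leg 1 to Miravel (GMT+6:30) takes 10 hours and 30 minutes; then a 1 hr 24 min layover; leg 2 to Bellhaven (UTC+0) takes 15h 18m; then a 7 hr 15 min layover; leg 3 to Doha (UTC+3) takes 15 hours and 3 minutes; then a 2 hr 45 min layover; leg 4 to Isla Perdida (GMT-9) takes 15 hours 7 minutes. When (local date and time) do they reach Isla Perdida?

5:12 PM on July 28

Convert departure to UTC: 8:50 AM − 2:00 = 6:50 AM UTC on Jul 26.
Add 10 hours 30 minutes leg 1 → 5:20 PM UTC.
Add 1 hour and 24 minutes layover in Miravel → 6:44 PM UTC.
Add 15 hours 18 minutes leg 2 → 10:02 AM UTC (Jul 27).
Add 7 hours and 15 minutes layover in Bellhaven → 5:17 PM UTC.
Add 15 hours and 3 minutes leg 3 → 8:20 AM UTC (Jul 28).
Add 2 hours and 45 minutes layover in Doha → 11:05 AM UTC.
Add 15 hours 7 minutes leg 4 → 2:12 AM UTC (Jul 29).
Isla Perdida is UTC−9:00, so local arrival = 2:12 AM − 9:00 = 5:12 PM on Jul 28.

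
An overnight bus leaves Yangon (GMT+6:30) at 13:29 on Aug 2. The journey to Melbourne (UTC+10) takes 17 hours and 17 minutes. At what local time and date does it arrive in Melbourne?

10:16 on August 3

Melbourne is 3:30 ahead of Yangon.
After 17 hours 17 minutes it is 06:46 (Aug 3) in Yangon.
Shift by the zone difference: 06:46 + 3:30 = 10:16 on Aug 3 in Melbourne.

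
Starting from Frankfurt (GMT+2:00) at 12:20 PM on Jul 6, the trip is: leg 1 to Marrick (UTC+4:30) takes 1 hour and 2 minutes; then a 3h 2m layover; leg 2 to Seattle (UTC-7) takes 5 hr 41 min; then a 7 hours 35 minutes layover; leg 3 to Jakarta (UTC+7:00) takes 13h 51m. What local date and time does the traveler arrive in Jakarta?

Convert departure to UTC: 12:20 PM − 2:00 = 10:20 AM UTC on Jul 6.
Add 1 hour 2 minutes leg 1 → 11:22 AM UTC.
Add 3 hours 2 minutes layover in Marrick → 2:24 PM UTC.
Add 5 hours 41 minutes leg 2 → 8:05 PM UTC.
Add 7 hours and 35 minutes layover in Seattle → 3:40 AM UTC (Jul 7).
Add 13 hours 51 minutes leg 3 → 5:31 PM UTC.
Jakarta is UTC+7:00, so local arrival = 5:31 PM + 7:00 = 12:31 AM on Jul 8.

12:31 AM on Jul 8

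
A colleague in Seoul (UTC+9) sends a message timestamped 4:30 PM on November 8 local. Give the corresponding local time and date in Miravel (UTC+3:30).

11:00 AM on Nov 8

Miravel is 5:30 behind Seoul.
Shift by the zone difference: 4:30 PM − 5:30 = 11:00 AM on Nov 8 in Miravel.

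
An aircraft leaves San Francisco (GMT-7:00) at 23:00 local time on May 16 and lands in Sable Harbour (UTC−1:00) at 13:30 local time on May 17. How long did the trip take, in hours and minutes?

8 hours 30 minutes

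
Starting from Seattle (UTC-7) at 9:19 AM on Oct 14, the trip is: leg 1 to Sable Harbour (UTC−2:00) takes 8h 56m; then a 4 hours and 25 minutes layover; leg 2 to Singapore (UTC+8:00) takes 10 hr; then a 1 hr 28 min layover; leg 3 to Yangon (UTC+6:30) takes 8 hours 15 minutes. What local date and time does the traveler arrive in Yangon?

7:53 AM on October 16

Convert departure to UTC: 9:19 AM + 7:00 = 4:19 PM UTC on Oct 14.
Add 8 hours and 56 minutes leg 1 → 1:15 AM UTC (Oct 15).
Add 4 hours 25 minutes layover in Sable Harbour → 5:40 AM UTC.
Add 10 hours leg 2 → 3:40 PM UTC.
Add 1 hour and 28 minutes layover in Singapore → 5:08 PM UTC.
Add 8 hours 15 minutes leg 3 → 1:23 AM UTC (Oct 16).
Yangon is UTC+6:30, so local arrival = 1:23 AM + 6:30 = 7:53 AM on Oct 16.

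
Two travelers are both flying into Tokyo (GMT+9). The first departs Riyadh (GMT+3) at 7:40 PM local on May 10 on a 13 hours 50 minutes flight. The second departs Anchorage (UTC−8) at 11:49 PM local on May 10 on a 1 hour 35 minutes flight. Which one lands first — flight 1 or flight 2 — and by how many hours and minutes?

the first, by 2 hours 54 minutes

Flight 1 in UTC: 7:40 PM − 3:00 = 4:40 PM on May 10.
+13 hours 50 minutes → arrive 6:30 AM UTC on May 11.
Flight 2 in UTC: 11:49 PM + 8:00 = 7:49 AM on May 11.
+1 hour and 35 minutes → arrive 9:24 AM UTC on May 11.
Flight 1 lands earlier by 2 hours 54 minutes.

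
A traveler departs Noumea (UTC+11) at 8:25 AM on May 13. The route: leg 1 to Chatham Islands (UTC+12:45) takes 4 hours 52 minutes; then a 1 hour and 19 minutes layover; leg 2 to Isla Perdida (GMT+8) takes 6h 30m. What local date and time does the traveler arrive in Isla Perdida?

6:06 PM on May 13

Convert departure to UTC: 8:25 AM − 11:00 = 9:25 PM UTC on May 12.
Add 4 hours 52 minutes leg 1 → 2:17 AM UTC (May 13).
Add 1 hour 19 minutes layover in Chatham Islands → 3:36 AM UTC.
Add 6 hours 30 minutes leg 2 → 10:06 AM UTC.
Isla Perdida is UTC+8:00, so local arrival = 10:06 AM + 8:00 = 6:06 PM on May 13.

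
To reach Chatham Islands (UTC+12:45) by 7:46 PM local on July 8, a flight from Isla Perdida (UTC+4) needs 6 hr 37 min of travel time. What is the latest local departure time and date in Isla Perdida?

Target arrival in UTC: 7:46 PM − 12:45 = 7:01 AM on Jul 8.
Subtract 6 hours 37 minutes → departure 12:24 AM UTC on Jul 8.
Isla Perdida is UTC+4:00: 12:24 AM + 4:00 = 4:24 AM on Jul 8.

4:24 AM on July 8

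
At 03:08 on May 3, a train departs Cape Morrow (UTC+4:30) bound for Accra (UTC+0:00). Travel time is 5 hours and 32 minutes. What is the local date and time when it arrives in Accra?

04:10 on May 3

Convert departure to UTC: 03:08 − 4:30 = 22:38 UTC on May 2.
Add 5 hours 32 minutes travel time → 04:10 UTC (May 3).
Accra is UTC+0, so local arrival is the same: 04:10 on May 3.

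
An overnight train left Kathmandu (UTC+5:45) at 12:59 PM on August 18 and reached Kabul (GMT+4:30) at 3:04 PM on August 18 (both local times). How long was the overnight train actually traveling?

Departure in UTC: 12:59 PM − 5:45 = 7:14 AM on Aug 18.
Arrival in UTC: 3:04 PM − 4:30 = 10:34 AM on Aug 18.
Elapsed = 10:34 AM − 7:14 AM = 3 hours 20 minutes.

3 hours 20 minutes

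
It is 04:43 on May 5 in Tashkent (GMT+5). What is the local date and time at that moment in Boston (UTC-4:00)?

Boston is 9:00 behind Tashkent.
Shift by the zone difference: 04:43 − 9:00 = 19:43 on May 4 in Boston.

19:43 on May 4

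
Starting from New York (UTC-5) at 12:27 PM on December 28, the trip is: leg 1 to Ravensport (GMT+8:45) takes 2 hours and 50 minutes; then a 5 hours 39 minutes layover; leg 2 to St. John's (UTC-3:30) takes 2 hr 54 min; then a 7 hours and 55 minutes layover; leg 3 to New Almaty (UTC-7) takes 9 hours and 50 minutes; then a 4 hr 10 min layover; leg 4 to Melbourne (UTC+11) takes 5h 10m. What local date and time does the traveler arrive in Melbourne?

Convert departure to UTC: 12:27 PM + 5:00 = 5:27 PM UTC on Dec 28.
Add 2 hours 50 minutes leg 1 → 8:17 PM UTC.
Add 5 hours 39 minutes layover in Ravensport → 1:56 AM UTC (Dec 29).
Add 2 hours 54 minutes leg 2 → 4:50 AM UTC.
Add 7 hours 55 minutes layover in St. John's → 12:45 PM UTC.
Add 9 hours and 50 minutes leg 3 → 10:35 PM UTC.
Add 4 hours 10 minutes layover in New Almaty → 2:45 AM UTC (Dec 30).
Add 5 hours and 10 minutes leg 4 → 7:55 AM UTC.
Melbourne is UTC+11:00, so local arrival = 7:55 AM + 11:00 = 6:55 PM on Dec 30.

6:55 PM on Dec 30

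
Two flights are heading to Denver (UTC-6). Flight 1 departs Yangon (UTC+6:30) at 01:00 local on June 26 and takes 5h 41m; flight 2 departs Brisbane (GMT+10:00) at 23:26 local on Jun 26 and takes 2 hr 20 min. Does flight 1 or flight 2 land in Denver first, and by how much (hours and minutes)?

Flight 1 in UTC: 01:00 − 6:30 = 18:30 on Jun 25.
+5 hours and 41 minutes → arrive 00:11 UTC on Jun 26.
Flight 2 in UTC: 23:26 − 10:00 = 13:26 on Jun 26.
+2 hours and 20 minutes → arrive 15:46 UTC on Jun 26.
Flight 1 lands earlier by 15 hours 35 minutes.

the first, by 15 hours 35 minutes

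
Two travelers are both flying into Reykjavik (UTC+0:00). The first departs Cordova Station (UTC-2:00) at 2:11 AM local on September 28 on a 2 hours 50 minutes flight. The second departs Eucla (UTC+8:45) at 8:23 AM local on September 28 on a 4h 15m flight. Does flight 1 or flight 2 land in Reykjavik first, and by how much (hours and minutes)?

the second, by 3 hours 8 minutes

Flight 1 in UTC: 2:11 AM + 2:00 = 4:11 AM on Sep 28.
+2 hours 50 minutes → arrive 7:01 AM UTC on Sep 28.
Flight 2 in UTC: 8:23 AM − 8:45 = 11:38 PM on Sep 27.
+4 hours 15 minutes → arrive 3:53 AM UTC on Sep 28.
Flight 2 lands earlier by 3 hours 8 minutes.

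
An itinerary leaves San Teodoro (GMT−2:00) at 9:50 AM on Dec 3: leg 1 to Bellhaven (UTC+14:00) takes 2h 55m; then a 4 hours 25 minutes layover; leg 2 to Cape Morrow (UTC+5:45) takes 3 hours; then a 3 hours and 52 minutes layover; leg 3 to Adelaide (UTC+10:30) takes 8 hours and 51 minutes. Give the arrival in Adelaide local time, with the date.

9:23 PM on December 4

Convert departure to UTC: 9:50 AM + 2:00 = 11:50 AM UTC on Dec 3.
Add 2 hours and 55 minutes leg 1 → 2:45 PM UTC.
Add 4 hours and 25 minutes layover in Bellhaven → 7:10 PM UTC.
Add 3 hours leg 2 → 10:10 PM UTC.
Add 3 hours and 52 minutes layover in Cape Morrow → 2:02 AM UTC (Dec 4).
Add 8 hours and 51 minutes leg 3 → 10:53 AM UTC.
Adelaide is UTC+10:30, so local arrival = 10:53 AM + 10:30 = 9:23 PM on Dec 4.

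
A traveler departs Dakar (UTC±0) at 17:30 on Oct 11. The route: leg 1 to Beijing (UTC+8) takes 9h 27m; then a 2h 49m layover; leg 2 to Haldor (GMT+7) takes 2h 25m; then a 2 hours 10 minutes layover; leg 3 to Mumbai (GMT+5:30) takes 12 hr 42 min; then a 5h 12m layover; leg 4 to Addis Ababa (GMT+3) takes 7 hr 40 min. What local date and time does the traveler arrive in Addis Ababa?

Dakar is at UTC+0, so departure is already 17:30 UTC on Oct 11.
Add 9 hours and 27 minutes leg 1 → 02:57 UTC (Oct 12).
Add 2 hours and 49 minutes layover in Beijing → 05:46 UTC.
Add 2 hours 25 minutes leg 2 → 08:11 UTC.
Add 2 hours 10 minutes layover in Haldor → 10:21 UTC.
Add 12 hours 42 minutes leg 3 → 23:03 UTC.
Add 5 hours and 12 minutes layover in Mumbai → 04:15 UTC (Oct 13).
Add 7 hours 40 minutes leg 4 → 11:55 UTC.
Addis Ababa is UTC+3:00, so local arrival = 11:55 + 3:00 = 14:55 on Oct 13.

14:55 on October 13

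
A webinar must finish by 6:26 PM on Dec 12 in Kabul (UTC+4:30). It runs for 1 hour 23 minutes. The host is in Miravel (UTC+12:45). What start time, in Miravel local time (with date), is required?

Target end time in UTC: 6:26 PM − 4:30 = 1:56 PM on Dec 12.
Subtract 1 hour 23 minutes → start 12:33 PM UTC on Dec 12.
Miravel is UTC+12:45: 12:33 PM + 12:45 = 1:18 AM on Dec 13.

1:18 AM on Dec 13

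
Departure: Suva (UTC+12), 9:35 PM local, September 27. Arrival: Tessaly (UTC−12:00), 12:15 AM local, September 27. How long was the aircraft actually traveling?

Departure in UTC: 9:35 PM − 12:00 = 9:35 AM on Sep 27.
Arrival in UTC: 12:15 AM + 12:00 = 12:15 PM on Sep 27.
Elapsed = 12:15 PM − 9:35 AM = 2 hours 40 minutes.

2 hours 40 minutes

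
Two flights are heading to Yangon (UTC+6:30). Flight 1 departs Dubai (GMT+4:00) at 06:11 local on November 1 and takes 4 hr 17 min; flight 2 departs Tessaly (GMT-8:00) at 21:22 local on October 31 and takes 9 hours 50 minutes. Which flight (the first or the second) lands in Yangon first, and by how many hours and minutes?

the first, by 8 hours 44 minutes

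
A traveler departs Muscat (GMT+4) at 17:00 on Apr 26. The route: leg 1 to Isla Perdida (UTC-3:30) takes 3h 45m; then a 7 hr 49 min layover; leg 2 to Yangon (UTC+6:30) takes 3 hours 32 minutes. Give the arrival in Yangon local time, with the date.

Convert departure to UTC: 17:00 − 4:00 = 13:00 UTC on Apr 26.
Add 3 hours and 45 minutes leg 1 → 16:45 UTC.
Add 7 hours and 49 minutes layover in Isla Perdida → 00:34 UTC (Apr 27).
Add 3 hours and 32 minutes leg 2 → 04:06 UTC.
Yangon is UTC+6:30, so local arrival = 04:06 + 6:30 = 10:36 on Apr 27.

10:36 on Apr 27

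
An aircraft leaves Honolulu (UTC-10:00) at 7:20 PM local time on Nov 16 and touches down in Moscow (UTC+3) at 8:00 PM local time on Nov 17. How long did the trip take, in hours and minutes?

11 hours 40 minutes

Departure in UTC: 7:20 PM + 10:00 = 5:20 AM on Nov 17.
Arrival in UTC: 8:00 PM − 3:00 = 5:00 PM on Nov 17.
Elapsed = 5:00 PM − 5:20 AM = 11 hours 40 minutes.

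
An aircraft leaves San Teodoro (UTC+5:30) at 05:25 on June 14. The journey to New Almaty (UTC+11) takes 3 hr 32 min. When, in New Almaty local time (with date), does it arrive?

New Almaty is 5:30 ahead of San Teodoro.
After 3 hours and 32 minutes it is 08:57 in San Teodoro.
Shift by the zone difference: 08:57 + 5:30 = 14:27 on Jun 14 in New Almaty.

14:27 on Jun 14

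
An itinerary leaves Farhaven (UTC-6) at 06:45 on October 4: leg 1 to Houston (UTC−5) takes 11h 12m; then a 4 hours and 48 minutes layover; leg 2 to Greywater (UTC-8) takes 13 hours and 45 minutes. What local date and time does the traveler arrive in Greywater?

10:30 on October 5

Convert departure to UTC: 06:45 + 6:00 = 12:45 UTC on Oct 4.
Add 11 hours and 12 minutes leg 1 → 23:57 UTC.
Add 4 hours and 48 minutes layover in Houston → 04:45 UTC (Oct 5).
Add 13 hours 45 minutes leg 2 → 18:30 UTC.
Greywater is UTC−8:00, so local arrival = 18:30 − 8:00 = 10:30 on Oct 5.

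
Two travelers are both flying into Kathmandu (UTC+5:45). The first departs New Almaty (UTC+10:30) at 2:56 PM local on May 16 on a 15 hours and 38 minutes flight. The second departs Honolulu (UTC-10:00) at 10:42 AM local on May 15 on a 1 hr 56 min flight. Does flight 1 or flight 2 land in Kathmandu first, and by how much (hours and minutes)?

Flight 1 in UTC: 2:56 PM − 10:30 = 4:26 AM on May 16.
+15 hours and 38 minutes → arrive 8:04 PM UTC on May 16.
Flight 2 in UTC: 10:42 AM + 10:00 = 8:42 PM on May 15.
+1 hour and 56 minutes → arrive 10:38 PM UTC on May 15.
Flight 2 lands earlier by 21 hours 26 minutes.

the second, by 21 hours 26 minutes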